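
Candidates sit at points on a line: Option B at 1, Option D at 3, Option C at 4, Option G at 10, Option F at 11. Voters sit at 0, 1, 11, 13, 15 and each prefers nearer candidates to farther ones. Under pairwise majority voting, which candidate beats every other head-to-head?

With single-peaked preferences on a line, the Condorcet winner is the candidate closest to the median voter.
The median voter (position 11) is closest to Option F at 11.
Check: Option F vs Option C — voters closer to Option F: 3 of 5.

Option F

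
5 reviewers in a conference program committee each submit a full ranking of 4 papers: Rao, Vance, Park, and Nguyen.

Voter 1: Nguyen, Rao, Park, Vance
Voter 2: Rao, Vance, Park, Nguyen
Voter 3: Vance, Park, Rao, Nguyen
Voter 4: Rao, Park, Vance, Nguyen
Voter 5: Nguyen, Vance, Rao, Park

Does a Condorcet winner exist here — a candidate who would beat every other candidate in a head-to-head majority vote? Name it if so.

Rao

Head-to-head results (5 voters total):
Rao vs Vance: Rao wins 3–2.
Rao vs Park: Rao wins 4–1.
Rao vs Nguyen: Rao wins 3–2.
Vance vs Park: Vance wins 3–2.
Vance vs Nguyen: Vance wins 3–2.
Park vs Nguyen: Park wins 3–2.
Rao beats each rival — Vance (3–2), Park (4–1), Nguyen (3–2) — so Rao is the Condorcet winner.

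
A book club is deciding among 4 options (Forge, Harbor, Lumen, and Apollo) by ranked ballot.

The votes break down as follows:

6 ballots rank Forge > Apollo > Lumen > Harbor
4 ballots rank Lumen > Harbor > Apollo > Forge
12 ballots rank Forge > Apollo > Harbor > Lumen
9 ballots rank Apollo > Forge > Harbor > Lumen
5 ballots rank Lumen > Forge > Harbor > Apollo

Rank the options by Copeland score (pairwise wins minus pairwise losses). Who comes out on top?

Pairwise results:
  Forge vs Harbor: Forge wins 32–4.
  Forge vs Lumen: Forge wins 27–9.
  Forge vs Apollo: Forge wins 23–13.
  Harbor vs Lumen: Harbor wins 21–15.
  Harbor vs Apollo: Apollo wins 27–9.
  Lumen vs Apollo: Apollo wins 27–9.
Copeland scores (wins − losses):
  Forge: 3 − 0 = 3
  Harbor: 1 − 2 = -1
  Lumen: 0 − 3 = -3
  Apollo: 2 − 1 = 1
Forge has the best Copeland score.

Forge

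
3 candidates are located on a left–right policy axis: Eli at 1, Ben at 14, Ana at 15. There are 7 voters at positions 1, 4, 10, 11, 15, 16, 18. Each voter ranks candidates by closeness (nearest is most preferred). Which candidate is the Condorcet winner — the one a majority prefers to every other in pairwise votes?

Ben

With single-peaked preferences on a line, the Condorcet winner is the candidate closest to the median voter.
The median voter (position 11) is closest to Ben at 14.
Check: Ben vs Ana — voters closer to Ben: 4 of 7.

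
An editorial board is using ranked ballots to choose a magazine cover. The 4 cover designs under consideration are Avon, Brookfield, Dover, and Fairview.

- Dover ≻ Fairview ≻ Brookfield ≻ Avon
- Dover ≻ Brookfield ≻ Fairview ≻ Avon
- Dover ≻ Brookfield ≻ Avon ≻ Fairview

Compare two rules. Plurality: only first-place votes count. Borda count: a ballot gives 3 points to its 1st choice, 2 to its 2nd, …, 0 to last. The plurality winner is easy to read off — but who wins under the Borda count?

Dover

Plurality first-place counts: Avon 0, Brookfield 0, Dover 3, Fairview 0 → Dover.
Borda totals: Avon 1, Brookfield 5, Dover 9, Fairview 3 → Dover.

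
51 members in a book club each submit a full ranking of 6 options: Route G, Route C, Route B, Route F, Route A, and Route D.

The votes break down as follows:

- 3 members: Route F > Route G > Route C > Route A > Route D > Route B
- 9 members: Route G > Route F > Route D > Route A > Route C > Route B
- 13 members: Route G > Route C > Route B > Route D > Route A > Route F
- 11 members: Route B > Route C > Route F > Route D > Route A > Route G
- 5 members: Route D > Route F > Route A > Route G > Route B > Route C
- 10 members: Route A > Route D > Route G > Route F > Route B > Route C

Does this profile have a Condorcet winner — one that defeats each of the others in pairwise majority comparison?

No

Head-to-head results (51 voters total):
Route G vs Route C: Route G wins 40–11.
Route G vs Route B: Route G wins 40–11.
Route G vs Route F: Route G wins 32–19.
Route G vs Route A: Route A wins 26–25.
Route G vs Route D: Route D wins 26–25.
Route C vs Route B: Route B wins 26–25.
Route C vs Route F: Route F wins 27–24.
Route C vs Route A: Route C wins 27–24.
Route C vs Route D: Route C wins 27–24.
Route B vs Route F: Route F wins 27–24.
Route B vs Route A: Route A wins 27–24.
Route B vs Route D: Route D wins 27–24.
Route F vs Route A: Route F wins 28–23.
Route F vs Route D: Route D wins 28–23.
Route A vs Route D: Route D wins 38–13.
No candidate beats all others: Route G beats Route C beats Route A beats Route G, a majority cycle.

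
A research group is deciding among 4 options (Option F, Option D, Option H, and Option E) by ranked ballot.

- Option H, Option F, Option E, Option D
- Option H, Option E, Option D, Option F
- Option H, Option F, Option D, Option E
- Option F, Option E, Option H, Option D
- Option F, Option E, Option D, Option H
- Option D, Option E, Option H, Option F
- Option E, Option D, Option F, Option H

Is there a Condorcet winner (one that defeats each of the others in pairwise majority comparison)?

Head-to-head results (7 voters total):
Option F vs Option D: Option F wins 4–3.
Option F vs Option H: Option H wins 4–3.
Option F vs Option E: Option F wins 4–3.
Option D vs Option H: Option H wins 4–3.
Option D vs Option E: Option E wins 5–2.
Option H vs Option E: Option E wins 4–3.
No candidate beats all others: Option F beats Option E beats Option H beats Option F, a majority cycle.

No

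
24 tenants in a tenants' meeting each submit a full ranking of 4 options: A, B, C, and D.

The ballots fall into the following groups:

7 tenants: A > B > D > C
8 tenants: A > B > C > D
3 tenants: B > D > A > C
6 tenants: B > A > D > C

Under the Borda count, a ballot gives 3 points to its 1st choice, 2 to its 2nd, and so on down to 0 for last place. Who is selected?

A

Borda scores:
  A: 7·3 + 8·3 + 3·1 + 6·2 = 60
  B: 7·2 + 8·2 + 3·3 + 6·3 = 57
  C: 7·0 + 8·1 + 3·0 + 6·0 = 8
  D: 7·1 + 8·0 + 3·2 + 6·1 = 19
A has the highest total.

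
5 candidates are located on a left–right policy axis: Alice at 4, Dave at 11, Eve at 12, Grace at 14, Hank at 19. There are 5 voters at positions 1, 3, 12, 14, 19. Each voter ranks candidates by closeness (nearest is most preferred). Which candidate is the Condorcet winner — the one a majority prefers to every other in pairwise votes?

Eve

With single-peaked preferences on a line, the Condorcet winner is the candidate closest to the median voter.
The median voter (position 12) is closest to Eve at 12.
Check: Eve vs Grace — voters closer to Eve: 3 of 5.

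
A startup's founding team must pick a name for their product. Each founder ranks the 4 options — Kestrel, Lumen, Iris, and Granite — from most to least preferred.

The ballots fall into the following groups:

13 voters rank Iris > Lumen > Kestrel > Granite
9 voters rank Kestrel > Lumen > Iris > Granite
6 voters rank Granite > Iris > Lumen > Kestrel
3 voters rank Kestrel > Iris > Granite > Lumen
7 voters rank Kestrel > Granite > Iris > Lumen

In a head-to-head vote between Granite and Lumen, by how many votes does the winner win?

6

Ballots ranking Granite above Lumen: 6+3+7 = 16.
Ballots ranking Lumen above Granite: 13+9 = 22.
Lumen wins 22–16, a margin of 6.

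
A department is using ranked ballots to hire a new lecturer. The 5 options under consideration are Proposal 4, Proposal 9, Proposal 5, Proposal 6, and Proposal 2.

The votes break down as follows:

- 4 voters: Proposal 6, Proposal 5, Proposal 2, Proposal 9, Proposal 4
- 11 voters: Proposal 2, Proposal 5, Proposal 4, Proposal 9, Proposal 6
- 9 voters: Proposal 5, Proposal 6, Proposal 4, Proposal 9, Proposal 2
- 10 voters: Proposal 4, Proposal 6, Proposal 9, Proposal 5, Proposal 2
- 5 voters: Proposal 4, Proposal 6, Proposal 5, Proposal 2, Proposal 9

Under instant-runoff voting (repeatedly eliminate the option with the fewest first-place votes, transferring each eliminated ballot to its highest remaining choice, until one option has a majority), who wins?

Proposal 5

Round 1: Proposal 4 15, Proposal 2 11, Proposal 5 9, Proposal 6 4, Proposal 9 0. Proposal 9 has the fewest and is eliminated.
Round 2: Proposal 4 15, Proposal 2 11, Proposal 5 9, Proposal 6 4. Proposal 6 has the fewest and is eliminated.
Round 3: Proposal 4 15, Proposal 5 13, Proposal 2 11. Proposal 2 has the fewest and is eliminated.
Round 4: Proposal 5 24, Proposal 4 15. Proposal 5 has a majority.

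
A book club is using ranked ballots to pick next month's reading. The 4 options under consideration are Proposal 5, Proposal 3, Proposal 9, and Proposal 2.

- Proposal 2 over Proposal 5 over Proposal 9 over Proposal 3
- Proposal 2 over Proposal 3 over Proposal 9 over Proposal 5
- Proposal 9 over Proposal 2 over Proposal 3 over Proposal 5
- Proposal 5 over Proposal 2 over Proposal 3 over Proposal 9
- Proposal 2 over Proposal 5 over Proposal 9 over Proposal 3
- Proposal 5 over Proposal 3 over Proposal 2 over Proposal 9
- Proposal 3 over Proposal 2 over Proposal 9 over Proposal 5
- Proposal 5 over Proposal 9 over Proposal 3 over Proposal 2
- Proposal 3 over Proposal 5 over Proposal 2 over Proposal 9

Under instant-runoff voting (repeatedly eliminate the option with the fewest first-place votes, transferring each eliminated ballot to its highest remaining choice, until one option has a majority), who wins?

Proposal 2

Round 1: Proposal 5 3, Proposal 2 3, Proposal 3 2, Proposal 9 1. Proposal 9 has the fewest and is eliminated.
Round 2: Proposal 2 4, Proposal 5 3, Proposal 3 2. Proposal 3 has the fewest and is eliminated.
Round 3: Proposal 2 5, Proposal 5 4. Proposal 2 has a majority.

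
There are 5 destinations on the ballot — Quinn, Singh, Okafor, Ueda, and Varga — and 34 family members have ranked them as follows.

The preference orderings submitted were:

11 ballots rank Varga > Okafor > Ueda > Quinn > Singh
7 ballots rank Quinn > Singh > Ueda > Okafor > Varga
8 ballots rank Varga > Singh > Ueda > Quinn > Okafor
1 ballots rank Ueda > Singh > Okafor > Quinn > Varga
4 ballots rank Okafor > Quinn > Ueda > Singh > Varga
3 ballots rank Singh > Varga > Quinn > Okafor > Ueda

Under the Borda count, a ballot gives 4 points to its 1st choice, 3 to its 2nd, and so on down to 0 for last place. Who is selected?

Borda scores:
  Quinn: 11·1 + 7·4 + 8·1 + 1 + 4·3 + 3·2 = 66
  Singh: 11·0 + 7·3 + 8·3 + 3 + 4·1 + 3·4 = 64
  Okafor: 11·3 + 7·1 + 8·0 + 2 + 4·4 + 3·1 = 61
  Ueda: 11·2 + 7·2 + 8·2 + 4 + 4·2 + 3·0 = 64
  Varga: 11·4 + 7·0 + 8·4 + 0 + 4·0 + 3·3 = 85
Varga has the highest total.

Varga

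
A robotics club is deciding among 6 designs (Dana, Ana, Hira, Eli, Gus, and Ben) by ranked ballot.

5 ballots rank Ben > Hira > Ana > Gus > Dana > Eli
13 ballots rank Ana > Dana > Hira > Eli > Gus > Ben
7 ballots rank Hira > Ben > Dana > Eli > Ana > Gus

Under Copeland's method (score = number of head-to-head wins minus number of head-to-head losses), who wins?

Ana

Pairwise results:
  Dana vs Ana: Ana wins 18–7.
  Dana vs Hira: Dana wins 13–12.
  Dana vs Eli: Dana wins 25–0.
  Dana vs Gus: Dana wins 20–5.
  Dana vs Ben: Dana wins 13–12.
  Ana vs Hira: Ana wins 13–12.
  Ana vs Eli: Ana wins 18–7.
  Ana vs Gus: Ana wins 25–0.
  Ana vs Ben: Ana wins 13–12.
  Hira vs Eli: Hira wins 25–0.
  Hira vs Gus: Hira wins 25–0.
  Hira vs Ben: Hira wins 20–5.
  Eli vs Gus: Eli wins 20–5.
  Eli vs Ben: Eli wins 13–12.
  Gus vs Ben: Gus wins 13–12.
Copeland scores (wins − losses):
  Dana: 4 − 1 = 3
  Ana: 5 − 0 = 5
  Hira: 3 − 2 = 1
  Eli: 2 − 3 = -1
  Gus: 1 − 4 = -3
  Ben: 0 − 5 = -5
Ana has the best Copeland score.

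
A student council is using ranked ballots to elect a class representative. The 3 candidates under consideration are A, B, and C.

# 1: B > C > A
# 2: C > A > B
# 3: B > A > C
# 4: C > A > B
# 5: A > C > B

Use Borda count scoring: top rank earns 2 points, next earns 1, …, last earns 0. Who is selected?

C

Borda scores:
  A: 0 + 1 + 1 + 1 + 2 = 5
  B: 2 + 0 + 2 + 0 + 0 = 4
  C: 1 + 2 + 0 + 2 + 1 = 6
C has the highest total.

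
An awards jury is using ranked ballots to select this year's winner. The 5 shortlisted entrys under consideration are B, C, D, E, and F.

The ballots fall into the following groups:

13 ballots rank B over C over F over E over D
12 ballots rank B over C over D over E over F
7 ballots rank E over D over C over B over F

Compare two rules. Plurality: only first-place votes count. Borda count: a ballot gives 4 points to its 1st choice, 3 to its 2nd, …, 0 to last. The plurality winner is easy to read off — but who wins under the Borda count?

B

Plurality first-place counts: B 25, C 0, D 0, E 7, F 0 → B.
Borda totals: B 107, C 89, D 45, E 53, F 26 → B.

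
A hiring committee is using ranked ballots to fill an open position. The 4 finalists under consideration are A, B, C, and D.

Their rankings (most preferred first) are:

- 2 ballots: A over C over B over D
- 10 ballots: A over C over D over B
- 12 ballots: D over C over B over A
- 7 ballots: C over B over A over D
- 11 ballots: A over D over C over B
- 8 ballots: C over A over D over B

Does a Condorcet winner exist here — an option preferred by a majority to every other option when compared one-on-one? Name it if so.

Head-to-head results (50 voters total):
A vs B: A wins 31–19.
A vs C: C wins 27–23.
A vs D: A wins 38–12.
B vs C: C wins 50–0.
B vs D: D wins 41–9.
C vs D: C wins 27–23.
C beats each rival — A (27–23), B (50–0), D (27–23) — so C is the Condorcet winner.

C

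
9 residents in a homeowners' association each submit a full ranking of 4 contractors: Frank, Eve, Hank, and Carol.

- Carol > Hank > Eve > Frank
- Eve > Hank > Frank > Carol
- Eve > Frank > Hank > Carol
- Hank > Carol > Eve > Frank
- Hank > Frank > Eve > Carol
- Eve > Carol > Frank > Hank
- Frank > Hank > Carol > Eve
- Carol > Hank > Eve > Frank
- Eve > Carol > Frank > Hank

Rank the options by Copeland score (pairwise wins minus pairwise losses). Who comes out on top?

Pairwise results:
  Frank vs Eve: Eve wins 7–2.
  Frank vs Hank: Hank wins 5–4.
  Frank vs Carol: Carol wins 5–4.
  Eve vs Hank: Hank wins 5–4.
  Eve vs Carol: Eve wins 5–4.
  Hank vs Carol: Hank wins 5–4.
Copeland scores (wins − losses):
  Frank: 0 − 3 = -3
  Eve: 2 − 1 = 1
  Hank: 3 − 0 = 3
  Carol: 1 − 2 = -1
Hank has the best Copeland score.

Hank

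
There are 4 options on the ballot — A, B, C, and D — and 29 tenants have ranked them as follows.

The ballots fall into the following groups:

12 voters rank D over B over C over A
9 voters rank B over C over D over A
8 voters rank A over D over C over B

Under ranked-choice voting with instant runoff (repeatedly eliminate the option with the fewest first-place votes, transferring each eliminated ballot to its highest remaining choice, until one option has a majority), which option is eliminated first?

C

Round 1: D 12, B 9, A 8, C 0. C has the fewest and is eliminated.
Round 2: D 12, B 9, A 8. A has the fewest and is eliminated.
Round 3: D 20, B 9. D has a majority.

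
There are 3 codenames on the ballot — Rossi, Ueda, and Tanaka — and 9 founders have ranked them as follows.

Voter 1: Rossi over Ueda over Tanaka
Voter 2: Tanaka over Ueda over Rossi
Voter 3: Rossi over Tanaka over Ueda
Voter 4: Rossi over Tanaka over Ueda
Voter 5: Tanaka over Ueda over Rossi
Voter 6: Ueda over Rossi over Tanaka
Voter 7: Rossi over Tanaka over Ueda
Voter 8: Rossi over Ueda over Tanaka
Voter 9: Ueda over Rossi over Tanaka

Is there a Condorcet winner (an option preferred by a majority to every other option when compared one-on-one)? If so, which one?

Rossi

Head-to-head results (9 voters total):
Rossi vs Ueda: Rossi wins 5–4.
Rossi vs Tanaka: Rossi wins 7–2.
Ueda vs Tanaka: Tanaka wins 5–4.
Rossi beats each rival — Ueda (5–4), Tanaka (7–2) — so Rossi is the Condorcet winner.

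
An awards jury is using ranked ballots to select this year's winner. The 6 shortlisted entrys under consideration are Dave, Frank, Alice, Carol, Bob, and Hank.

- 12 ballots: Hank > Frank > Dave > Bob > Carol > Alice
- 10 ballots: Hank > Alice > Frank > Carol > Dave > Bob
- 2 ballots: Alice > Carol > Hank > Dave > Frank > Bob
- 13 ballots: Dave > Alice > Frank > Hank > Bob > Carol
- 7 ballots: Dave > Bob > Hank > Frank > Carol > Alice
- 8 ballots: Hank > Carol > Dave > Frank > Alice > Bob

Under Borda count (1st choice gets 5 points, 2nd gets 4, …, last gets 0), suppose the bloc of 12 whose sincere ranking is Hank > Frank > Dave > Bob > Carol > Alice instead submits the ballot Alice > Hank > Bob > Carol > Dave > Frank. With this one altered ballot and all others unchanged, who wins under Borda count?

Borda totals with the altered ballot: Dave 150, Frank 101, Alice 170, Carol 91, Bob 77, Hank 191.
The winner is unchanged: still Hank.

Hank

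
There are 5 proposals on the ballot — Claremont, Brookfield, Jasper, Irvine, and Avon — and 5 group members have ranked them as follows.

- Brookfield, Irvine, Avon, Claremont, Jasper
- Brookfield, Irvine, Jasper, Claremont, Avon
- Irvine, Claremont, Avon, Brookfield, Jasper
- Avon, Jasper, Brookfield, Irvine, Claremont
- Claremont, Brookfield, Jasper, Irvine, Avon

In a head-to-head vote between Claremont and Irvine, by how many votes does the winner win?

3

Ballots ranking Claremont above Irvine: 1.
Ballots ranking Irvine above Claremont: 4.
Irvine wins 4–1, a margin of 3.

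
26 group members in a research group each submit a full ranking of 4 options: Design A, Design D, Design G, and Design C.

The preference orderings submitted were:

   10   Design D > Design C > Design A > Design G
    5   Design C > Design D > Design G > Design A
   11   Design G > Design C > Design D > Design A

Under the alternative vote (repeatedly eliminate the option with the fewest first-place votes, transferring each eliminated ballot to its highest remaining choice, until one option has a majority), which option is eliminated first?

Round 1: Design G 11, Design D 10, Design C 5, Design A 0. Design A has the fewest and is eliminated.
Round 2: Design G 11, Design D 10, Design C 5. Design C has the fewest and is eliminated.
Round 3: Design D 15, Design G 11. Design D has a majority.

Design A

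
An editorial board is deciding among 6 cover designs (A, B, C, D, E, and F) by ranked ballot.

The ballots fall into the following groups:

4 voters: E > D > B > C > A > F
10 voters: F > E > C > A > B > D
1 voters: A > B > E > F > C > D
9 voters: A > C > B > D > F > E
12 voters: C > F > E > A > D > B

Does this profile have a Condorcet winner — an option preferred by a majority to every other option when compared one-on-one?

Yes

Head-to-head results (36 voters total):
A vs B: A wins 32–4.
A vs C: C wins 26–10.
A vs D: A wins 32–4.
A vs E: E wins 26–10.
A vs F: F wins 22–14.
B vs C: C wins 31–5.
B vs D: B wins 20–16.
B vs E: E wins 26–10.
B vs F: F wins 22–14.
C vs D: C wins 32–4.
C vs E: C wins 21–15.
C vs F: C wins 25–11.
D vs E: E wins 27–9.
D vs F: F wins 23–13.
E vs F: F wins 31–5.
C beats each rival — A (26–10), B (31–5), D (32–4), E (21–15), F (25–11) — so C is the Condorcet winner.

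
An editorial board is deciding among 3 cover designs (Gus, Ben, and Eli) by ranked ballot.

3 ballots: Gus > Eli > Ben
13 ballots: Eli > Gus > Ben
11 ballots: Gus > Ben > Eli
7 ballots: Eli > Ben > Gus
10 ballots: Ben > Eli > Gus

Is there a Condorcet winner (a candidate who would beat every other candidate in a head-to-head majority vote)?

Yes

Head-to-head results (44 voters total):
Gus vs Ben: Gus wins 27–17.
Gus vs Eli: Eli wins 30–14.
Ben vs Eli: Eli wins 23–21.
Eli beats each rival — Gus (30–14), Ben (23–21) — so Eli is the Condorcet winner.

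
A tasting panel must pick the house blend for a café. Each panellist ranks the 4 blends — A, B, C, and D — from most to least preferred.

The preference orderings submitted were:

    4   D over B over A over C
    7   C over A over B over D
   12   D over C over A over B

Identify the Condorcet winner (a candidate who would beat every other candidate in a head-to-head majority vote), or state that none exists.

D

Head-to-head results (23 voters total):
A vs B: A wins 19–4.
A vs C: C wins 19–4.
A vs D: D wins 16–7.
B vs C: C wins 19–4.
B vs D: D wins 16–7.
C vs D: D wins 16–7.
D beats each rival — A (16–7), B (16–7), C (16–7) — so D is the Condorcet winner.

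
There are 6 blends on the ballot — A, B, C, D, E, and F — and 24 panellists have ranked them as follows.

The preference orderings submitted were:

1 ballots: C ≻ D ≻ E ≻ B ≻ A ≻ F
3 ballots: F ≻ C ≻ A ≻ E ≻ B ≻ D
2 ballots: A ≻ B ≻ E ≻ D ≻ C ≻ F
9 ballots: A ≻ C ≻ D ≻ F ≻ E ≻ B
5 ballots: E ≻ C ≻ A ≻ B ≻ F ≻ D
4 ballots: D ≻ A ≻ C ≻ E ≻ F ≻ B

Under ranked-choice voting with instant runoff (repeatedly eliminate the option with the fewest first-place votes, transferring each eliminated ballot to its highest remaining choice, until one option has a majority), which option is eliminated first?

Round 1: A 11, E 5, D 4, F 3, C 1, B 0. B has the fewest and is eliminated.
Round 2: A 11, E 5, D 4, F 3, C 1. C has the fewest and is eliminated.
Round 3: A 11, D 5, E 5, F 3. F has the fewest and is eliminated.
Round 4: A 14, D 5, E 5. A has a majority.

B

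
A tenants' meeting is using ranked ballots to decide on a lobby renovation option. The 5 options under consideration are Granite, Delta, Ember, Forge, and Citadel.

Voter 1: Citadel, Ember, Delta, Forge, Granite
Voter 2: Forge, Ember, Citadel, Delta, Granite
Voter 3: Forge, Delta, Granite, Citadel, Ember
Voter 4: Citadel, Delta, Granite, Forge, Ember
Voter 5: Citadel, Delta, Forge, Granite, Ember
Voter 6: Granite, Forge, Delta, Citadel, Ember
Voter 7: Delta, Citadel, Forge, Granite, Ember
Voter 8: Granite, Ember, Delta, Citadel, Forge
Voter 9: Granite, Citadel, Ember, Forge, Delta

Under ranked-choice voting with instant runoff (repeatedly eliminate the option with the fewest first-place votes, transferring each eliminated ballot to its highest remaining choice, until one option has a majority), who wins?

Citadel

Round 1: Granite 3, Citadel 3, Forge 2, Delta 1, Ember 0. Ember has the fewest and is eliminated.
Round 2: Granite 3, Citadel 3, Forge 2, Delta 1. Delta has the fewest and is eliminated.
Round 3: Citadel 4, Granite 3, Forge 2. Forge has the fewest and is eliminated.
Round 4: Citadel 5, Granite 4. Citadel has a majority.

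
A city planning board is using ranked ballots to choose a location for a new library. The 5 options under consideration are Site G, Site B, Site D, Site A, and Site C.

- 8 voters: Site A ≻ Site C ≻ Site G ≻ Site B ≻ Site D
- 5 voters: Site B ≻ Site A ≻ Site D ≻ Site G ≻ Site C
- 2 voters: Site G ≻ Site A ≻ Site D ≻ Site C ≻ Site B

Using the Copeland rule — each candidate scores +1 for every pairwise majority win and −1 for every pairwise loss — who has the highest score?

Pairwise results:
  Site G vs Site B: Site G wins 10–5.
  Site G vs Site D: Site G wins 10–5.
  Site G vs Site A: Site A wins 13–2.
  Site G vs Site C: Site C wins 8–7.
  Site B vs Site D: Site B wins 13–2.
  Site B vs Site A: Site A wins 10–5.
  Site B vs Site C: Site C wins 10–5.
  Site D vs Site A: Site A wins 15–0.
  Site D vs Site C: Site C wins 8–7.
  Site A vs Site C: Site A wins 15–0.
Copeland scores (wins − losses):
  Site G: 2 − 2 = 0
  Site B: 1 − 3 = -2
  Site D: 0 − 4 = -4
  Site A: 4 − 0 = 4
  Site C: 3 − 1 = 2
Site A has the best Copeland score.

Site A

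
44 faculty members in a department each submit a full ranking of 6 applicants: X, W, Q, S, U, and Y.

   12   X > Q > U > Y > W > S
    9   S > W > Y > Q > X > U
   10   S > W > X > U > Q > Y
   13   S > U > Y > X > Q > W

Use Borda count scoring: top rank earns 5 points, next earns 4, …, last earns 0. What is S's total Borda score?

Borda scores:
  X: 12·5 + 9·1 + 10·3 + 13·2 = 125
  W: 12·1 + 9·4 + 10·4 + 13·0 = 88
  Q: 12·4 + 9·2 + 10·1 + 13·1 = 89
  S: 12·0 + 9·5 + 10·5 + 13·5 = 160
  U: 12·3 + 9·0 + 10·2 + 13·4 = 108
  Y: 12·2 + 9·3 + 10·0 + 13·3 = 90

160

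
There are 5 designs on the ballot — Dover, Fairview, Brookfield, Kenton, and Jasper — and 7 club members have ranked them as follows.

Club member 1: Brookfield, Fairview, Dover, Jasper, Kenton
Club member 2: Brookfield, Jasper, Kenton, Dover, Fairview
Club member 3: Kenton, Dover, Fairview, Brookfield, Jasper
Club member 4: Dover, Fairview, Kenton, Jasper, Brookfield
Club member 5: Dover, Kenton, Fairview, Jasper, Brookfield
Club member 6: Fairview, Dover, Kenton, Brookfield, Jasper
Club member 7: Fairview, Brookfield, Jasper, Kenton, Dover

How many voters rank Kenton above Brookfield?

4

Ballots ranking Kenton above Brookfield: 4.
Ballots ranking Brookfield above Kenton: 3.
So 4 of 7 voters prefer Kenton to Brookfield.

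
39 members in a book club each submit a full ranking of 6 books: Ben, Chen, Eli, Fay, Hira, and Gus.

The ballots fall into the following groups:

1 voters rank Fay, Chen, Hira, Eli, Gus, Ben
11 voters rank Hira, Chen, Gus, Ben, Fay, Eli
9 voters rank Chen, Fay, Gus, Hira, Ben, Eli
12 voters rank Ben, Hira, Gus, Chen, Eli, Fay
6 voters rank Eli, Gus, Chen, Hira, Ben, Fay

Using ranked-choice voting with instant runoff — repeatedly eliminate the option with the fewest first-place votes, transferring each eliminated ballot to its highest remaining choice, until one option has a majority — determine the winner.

Round 1: Ben 12, Hira 11, Chen 9, Eli 6, Fay 1, Gus 0. Gus has the fewest and is eliminated.
Round 2: Ben 12, Hira 11, Chen 9, Eli 6, Fay 1. Fay has the fewest and is eliminated.
Round 3: Ben 12, Hira 11, Chen 10, Eli 6. Eli has the fewest and is eliminated.
Round 4: Chen 16, Ben 12, Hira 11. Hira has the fewest and is eliminated.
Round 5: Chen 27, Ben 12. Chen has a majority.

Chen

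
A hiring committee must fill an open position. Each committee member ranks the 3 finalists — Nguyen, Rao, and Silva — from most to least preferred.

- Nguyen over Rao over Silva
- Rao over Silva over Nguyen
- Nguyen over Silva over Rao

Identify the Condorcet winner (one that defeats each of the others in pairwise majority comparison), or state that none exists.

Nguyen

Head-to-head results (3 voters total):
Nguyen vs Rao: Nguyen wins 2–1.
Nguyen vs Silva: Nguyen wins 2–1.
Rao vs Silva: Rao wins 2–1.
Nguyen beats each rival — Rao (2–1), Silva (2–1) — so Nguyen is the Condorcet winner.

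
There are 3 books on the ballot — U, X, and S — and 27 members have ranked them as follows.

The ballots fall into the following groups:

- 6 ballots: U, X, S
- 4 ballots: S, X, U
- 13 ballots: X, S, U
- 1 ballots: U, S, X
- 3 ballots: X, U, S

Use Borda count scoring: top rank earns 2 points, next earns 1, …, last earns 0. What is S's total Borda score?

Borda scores:
  U: 6·2 + 4·0 + 13·0 + 2 + 3·1 = 17
  X: 6·1 + 4·1 + 13·2 + 0 + 3·2 = 42
  S: 6·0 + 4·2 + 13·1 + 1 + 3·0 = 22

22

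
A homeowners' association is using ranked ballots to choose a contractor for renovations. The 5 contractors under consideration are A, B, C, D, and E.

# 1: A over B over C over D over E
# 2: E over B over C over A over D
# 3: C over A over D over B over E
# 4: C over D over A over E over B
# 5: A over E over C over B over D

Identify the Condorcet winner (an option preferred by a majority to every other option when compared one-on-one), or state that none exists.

Head-to-head results (5 voters total):
A vs B: A wins 4–1.
A vs C: C wins 3–2.
A vs D: A wins 4–1.
A vs E: A wins 4–1.
B vs C: C wins 3–2.
B vs D: B wins 3–2.
B vs E: E wins 3–2.
C vs D: C wins 5–0.
C vs E: C wins 3–2.
D vs E: D wins 3–2.
C beats each rival — A (3–2), B (3–2), D (5–0), E (3–2) — so C is the Condorcet winner.

C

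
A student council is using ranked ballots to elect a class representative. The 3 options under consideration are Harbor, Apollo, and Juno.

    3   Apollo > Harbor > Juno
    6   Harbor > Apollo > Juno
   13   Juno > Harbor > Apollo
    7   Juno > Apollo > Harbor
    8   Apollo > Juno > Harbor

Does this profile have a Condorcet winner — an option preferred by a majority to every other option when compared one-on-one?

Yes

Head-to-head results (37 voters total):
Harbor vs Apollo: Harbor wins 19–18.
Harbor vs Juno: Juno wins 28–9.
Apollo vs Juno: Juno wins 20–17.
Juno beats each rival — Harbor (28–9), Apollo (20–17) — so Juno is the Condorcet winner.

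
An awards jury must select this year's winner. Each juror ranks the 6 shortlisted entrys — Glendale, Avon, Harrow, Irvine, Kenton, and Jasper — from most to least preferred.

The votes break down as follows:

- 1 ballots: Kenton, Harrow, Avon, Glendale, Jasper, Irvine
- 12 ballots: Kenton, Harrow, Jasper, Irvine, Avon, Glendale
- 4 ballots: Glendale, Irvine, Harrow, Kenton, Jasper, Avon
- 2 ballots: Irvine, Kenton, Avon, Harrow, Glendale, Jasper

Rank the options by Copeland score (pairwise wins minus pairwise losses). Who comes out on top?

Pairwise results:
  Glendale vs Avon: Avon wins 15–4.
  Glendale vs Harrow: Harrow wins 15–4.
  Glendale vs Irvine: Irvine wins 14–5.
  Glendale vs Kenton: Kenton wins 15–4.
  Glendale vs Jasper: Jasper wins 12–7.
  Avon vs Harrow: Harrow wins 17–2.
  Avon vs Irvine: Irvine wins 18–1.
  Avon vs Kenton: Kenton wins 19–0.
  Avon vs Jasper: Jasper wins 16–3.
  Harrow vs Irvine: Harrow wins 13–6.
  Harrow vs Kenton: Kenton wins 15–4.
  Harrow vs Jasper: Harrow wins 19–0.
  Irvine vs Kenton: Kenton wins 13–6.
  Irvine vs Jasper: Jasper wins 13–6.
  Kenton vs Jasper: Kenton wins 19–0.
Copeland scores (wins − losses):
  Glendale: 0 − 5 = -5
  Avon: 1 − 4 = -3
  Harrow: 4 − 1 = 3
  Irvine: 2 − 3 = -1
  Kenton: 5 − 0 = 5
  Jasper: 3 − 2 = 1
Kenton has the best Copeland score.

Kenton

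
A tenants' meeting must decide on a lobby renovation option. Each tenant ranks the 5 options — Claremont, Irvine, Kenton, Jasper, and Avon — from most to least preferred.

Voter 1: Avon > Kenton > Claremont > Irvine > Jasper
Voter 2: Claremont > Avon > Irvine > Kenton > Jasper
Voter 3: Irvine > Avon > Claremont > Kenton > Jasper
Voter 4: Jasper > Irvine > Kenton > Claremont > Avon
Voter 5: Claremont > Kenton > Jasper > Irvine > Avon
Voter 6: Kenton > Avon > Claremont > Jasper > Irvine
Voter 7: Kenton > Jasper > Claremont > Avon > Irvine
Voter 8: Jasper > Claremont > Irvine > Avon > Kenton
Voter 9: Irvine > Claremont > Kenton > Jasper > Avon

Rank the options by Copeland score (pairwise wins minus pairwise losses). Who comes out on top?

Pairwise results:
  Claremont vs Irvine: Claremont wins 6–3.
  Claremont vs Kenton: Claremont wins 5–4.
  Claremont vs Jasper: Claremont wins 6–3.
  Claremont vs Avon: Claremont wins 6–3.
  Irvine vs Kenton: Irvine wins 5–4.
  Irvine vs Jasper: Jasper wins 5–4.
  Irvine vs Avon: Irvine wins 5–4.
  Kenton vs Jasper: Kenton wins 7–2.
  Kenton vs Avon: Kenton wins 5–4.
  Jasper vs Avon: Jasper wins 5–4.
Copeland scores (wins − losses):
  Claremont: 4 − 0 = 4
  Irvine: 2 − 2 = 0
  Kenton: 2 − 2 = 0
  Jasper: 2 − 2 = 0
  Avon: 0 − 4 = -4
Claremont has the best Copeland score.

Claremont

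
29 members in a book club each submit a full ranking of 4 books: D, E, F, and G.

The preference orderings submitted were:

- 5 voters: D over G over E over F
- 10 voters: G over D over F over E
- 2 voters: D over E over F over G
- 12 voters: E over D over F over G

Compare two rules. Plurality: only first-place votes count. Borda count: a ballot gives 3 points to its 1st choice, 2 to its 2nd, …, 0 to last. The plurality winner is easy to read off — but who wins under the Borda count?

Plurality first-place counts: D 7, E 12, F 0, G 10 → E.
Borda totals: D 65, E 45, F 24, G 40 → D.

D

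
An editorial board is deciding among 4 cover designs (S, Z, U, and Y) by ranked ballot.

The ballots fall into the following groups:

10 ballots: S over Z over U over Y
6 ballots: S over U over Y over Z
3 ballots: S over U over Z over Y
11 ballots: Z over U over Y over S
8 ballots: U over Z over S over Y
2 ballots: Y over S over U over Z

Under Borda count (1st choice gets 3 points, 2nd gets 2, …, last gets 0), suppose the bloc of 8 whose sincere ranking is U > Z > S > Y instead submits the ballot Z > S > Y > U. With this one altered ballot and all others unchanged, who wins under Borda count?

Borda totals with the altered ballot: S 77, Z 80, U 52, Y 31.
The switch changes the winner from U to Z.

Z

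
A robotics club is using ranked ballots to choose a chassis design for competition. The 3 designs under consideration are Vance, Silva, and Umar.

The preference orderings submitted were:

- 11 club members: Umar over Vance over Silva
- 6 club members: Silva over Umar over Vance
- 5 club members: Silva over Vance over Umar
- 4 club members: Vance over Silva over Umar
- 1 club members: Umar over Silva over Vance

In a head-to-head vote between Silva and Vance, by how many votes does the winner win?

3

Ballots ranking Silva above Vance: 6+5+1 = 12.
Ballots ranking Vance above Silva: 11+4 = 15.
Vance wins 15–12, a margin of 3.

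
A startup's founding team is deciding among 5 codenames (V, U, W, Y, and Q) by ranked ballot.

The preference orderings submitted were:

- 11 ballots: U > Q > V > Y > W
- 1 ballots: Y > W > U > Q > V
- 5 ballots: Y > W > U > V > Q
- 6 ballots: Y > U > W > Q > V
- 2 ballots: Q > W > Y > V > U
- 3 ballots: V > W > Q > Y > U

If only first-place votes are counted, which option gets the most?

First-place vote totals:
  V: 3
  U: 11
  W: 0
  Y: 12
  Q: 2
Y has the most first-place votes.

Y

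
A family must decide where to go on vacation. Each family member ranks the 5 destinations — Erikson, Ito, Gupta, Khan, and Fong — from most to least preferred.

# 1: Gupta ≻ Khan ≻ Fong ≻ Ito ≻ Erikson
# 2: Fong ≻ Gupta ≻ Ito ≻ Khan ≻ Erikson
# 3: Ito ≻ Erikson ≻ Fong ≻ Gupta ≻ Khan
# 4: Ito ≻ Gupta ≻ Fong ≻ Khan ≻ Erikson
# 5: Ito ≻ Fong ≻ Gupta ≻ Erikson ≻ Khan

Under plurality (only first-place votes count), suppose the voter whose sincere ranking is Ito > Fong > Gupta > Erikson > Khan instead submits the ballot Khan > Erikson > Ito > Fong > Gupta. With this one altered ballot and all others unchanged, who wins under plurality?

Ito

First-place totals with the altered ballot: Erikson 0, Ito 2, Gupta 1, Khan 1, Fong 1.
The winner is unchanged: still Ito.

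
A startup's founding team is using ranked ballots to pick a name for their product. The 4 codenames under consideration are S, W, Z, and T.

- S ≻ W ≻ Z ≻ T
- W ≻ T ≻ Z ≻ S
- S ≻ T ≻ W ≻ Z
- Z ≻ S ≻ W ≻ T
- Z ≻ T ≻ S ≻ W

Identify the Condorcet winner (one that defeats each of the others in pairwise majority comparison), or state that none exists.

Head-to-head results (5 voters total):
S vs W: S wins 4–1.
S vs Z: Z wins 3–2.
S vs T: S wins 3–2.
W vs Z: W wins 3–2.
W vs T: W wins 3–2.
Z vs T: Z wins 3–2.
No candidate beats all others: S beats W beats Z beats S, a majority cycle.

No Condorcet winner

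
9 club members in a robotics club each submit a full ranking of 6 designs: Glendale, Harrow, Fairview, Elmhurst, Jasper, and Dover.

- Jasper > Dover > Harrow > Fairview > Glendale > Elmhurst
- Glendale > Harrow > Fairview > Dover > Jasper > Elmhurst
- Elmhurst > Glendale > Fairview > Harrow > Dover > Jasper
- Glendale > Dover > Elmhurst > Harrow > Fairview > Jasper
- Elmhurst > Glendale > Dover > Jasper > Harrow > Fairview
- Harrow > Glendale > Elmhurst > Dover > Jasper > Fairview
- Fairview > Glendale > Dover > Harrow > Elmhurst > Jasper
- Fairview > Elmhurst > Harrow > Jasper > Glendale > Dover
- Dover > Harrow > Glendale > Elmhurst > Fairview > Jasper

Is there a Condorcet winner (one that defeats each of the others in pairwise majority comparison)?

Yes

Head-to-head results (9 voters total):
Glendale vs Harrow: Glendale wins 5–4.
Glendale vs Fairview: Glendale wins 6–3.
Glendale vs Elmhurst: Glendale wins 6–3.
Glendale vs Jasper: Glendale wins 7–2.
Glendale vs Dover: Glendale wins 7–2.
Harrow vs Fairview: Harrow wins 6–3.
Harrow vs Elmhurst: Harrow wins 5–4.
Harrow vs Jasper: Harrow wins 7–2.
Harrow vs Dover: Dover wins 5–4.
Fairview vs Elmhurst: Elmhurst wins 5–4.
Fairview vs Jasper: Fairview wins 6–3.
Fairview vs Dover: Dover wins 5–4.
Elmhurst vs Jasper: Elmhurst wins 7–2.
Elmhurst vs Dover: Dover wins 5–4.
Jasper vs Dover: Dover wins 7–2.
Glendale beats each rival — Harrow (5–4), Fairview (6–3), Elmhurst (6–3), Jasper (7–2), Dover (7–2) — so Glendale is the Condorcet winner.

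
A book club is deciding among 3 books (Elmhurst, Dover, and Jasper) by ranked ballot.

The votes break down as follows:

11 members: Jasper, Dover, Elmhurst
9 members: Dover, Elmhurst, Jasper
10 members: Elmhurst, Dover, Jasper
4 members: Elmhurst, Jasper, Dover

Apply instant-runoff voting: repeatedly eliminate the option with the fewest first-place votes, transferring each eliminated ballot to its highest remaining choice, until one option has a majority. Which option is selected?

Round 1: Elmhurst 14, Jasper 11, Dover 9. Dover has the fewest and is eliminated.
Round 2: Elmhurst 23, Jasper 11. Elmhurst has a majority.

Elmhurst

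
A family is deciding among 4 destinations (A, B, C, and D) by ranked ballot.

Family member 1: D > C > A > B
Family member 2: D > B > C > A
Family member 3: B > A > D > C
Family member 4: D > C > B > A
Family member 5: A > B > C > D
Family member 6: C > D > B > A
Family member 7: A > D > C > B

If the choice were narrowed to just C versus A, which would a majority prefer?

C

Ballots ranking C above A: 4.
Ballots ranking A above C: 3.
C wins the head-to-head, 4–3.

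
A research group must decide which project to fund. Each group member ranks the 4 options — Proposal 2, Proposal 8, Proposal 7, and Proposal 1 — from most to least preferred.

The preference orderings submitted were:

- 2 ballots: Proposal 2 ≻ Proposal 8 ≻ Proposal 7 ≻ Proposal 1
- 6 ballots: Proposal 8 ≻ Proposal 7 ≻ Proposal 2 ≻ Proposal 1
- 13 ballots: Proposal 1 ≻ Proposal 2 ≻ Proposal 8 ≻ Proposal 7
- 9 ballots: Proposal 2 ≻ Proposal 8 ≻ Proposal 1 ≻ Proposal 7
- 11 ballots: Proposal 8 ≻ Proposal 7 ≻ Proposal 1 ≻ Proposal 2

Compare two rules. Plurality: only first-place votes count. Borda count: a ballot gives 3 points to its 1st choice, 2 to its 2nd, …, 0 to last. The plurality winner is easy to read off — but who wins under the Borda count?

Plurality first-place counts: Proposal 2 11, Proposal 8 17, Proposal 7 0, Proposal 1 13 → Proposal 8.
Borda totals: Proposal 2 65, Proposal 8 86, Proposal 7 36, Proposal 1 59 → Proposal 8.

Proposal 8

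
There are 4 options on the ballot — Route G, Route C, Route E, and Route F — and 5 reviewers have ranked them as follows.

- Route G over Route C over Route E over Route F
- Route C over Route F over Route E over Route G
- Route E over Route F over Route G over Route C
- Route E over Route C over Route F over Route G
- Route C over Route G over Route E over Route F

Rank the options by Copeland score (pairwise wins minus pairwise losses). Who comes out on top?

Route C

Pairwise results:
  Route G vs Route C: Route C wins 3–2.
  Route G vs Route E: Route E wins 3–2.
  Route G vs Route F: Route F wins 3–2.
  Route C vs Route E: Route C wins 3–2.
  Route C vs Route F: Route C wins 4–1.
  Route E vs Route F: Route E wins 4–1.
Copeland scores (wins − losses):
  Route G: 0 − 3 = -3
  Route C: 3 − 0 = 3
  Route E: 2 − 1 = 1
  Route F: 1 − 2 = -1
Route C has the best Copeland score.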